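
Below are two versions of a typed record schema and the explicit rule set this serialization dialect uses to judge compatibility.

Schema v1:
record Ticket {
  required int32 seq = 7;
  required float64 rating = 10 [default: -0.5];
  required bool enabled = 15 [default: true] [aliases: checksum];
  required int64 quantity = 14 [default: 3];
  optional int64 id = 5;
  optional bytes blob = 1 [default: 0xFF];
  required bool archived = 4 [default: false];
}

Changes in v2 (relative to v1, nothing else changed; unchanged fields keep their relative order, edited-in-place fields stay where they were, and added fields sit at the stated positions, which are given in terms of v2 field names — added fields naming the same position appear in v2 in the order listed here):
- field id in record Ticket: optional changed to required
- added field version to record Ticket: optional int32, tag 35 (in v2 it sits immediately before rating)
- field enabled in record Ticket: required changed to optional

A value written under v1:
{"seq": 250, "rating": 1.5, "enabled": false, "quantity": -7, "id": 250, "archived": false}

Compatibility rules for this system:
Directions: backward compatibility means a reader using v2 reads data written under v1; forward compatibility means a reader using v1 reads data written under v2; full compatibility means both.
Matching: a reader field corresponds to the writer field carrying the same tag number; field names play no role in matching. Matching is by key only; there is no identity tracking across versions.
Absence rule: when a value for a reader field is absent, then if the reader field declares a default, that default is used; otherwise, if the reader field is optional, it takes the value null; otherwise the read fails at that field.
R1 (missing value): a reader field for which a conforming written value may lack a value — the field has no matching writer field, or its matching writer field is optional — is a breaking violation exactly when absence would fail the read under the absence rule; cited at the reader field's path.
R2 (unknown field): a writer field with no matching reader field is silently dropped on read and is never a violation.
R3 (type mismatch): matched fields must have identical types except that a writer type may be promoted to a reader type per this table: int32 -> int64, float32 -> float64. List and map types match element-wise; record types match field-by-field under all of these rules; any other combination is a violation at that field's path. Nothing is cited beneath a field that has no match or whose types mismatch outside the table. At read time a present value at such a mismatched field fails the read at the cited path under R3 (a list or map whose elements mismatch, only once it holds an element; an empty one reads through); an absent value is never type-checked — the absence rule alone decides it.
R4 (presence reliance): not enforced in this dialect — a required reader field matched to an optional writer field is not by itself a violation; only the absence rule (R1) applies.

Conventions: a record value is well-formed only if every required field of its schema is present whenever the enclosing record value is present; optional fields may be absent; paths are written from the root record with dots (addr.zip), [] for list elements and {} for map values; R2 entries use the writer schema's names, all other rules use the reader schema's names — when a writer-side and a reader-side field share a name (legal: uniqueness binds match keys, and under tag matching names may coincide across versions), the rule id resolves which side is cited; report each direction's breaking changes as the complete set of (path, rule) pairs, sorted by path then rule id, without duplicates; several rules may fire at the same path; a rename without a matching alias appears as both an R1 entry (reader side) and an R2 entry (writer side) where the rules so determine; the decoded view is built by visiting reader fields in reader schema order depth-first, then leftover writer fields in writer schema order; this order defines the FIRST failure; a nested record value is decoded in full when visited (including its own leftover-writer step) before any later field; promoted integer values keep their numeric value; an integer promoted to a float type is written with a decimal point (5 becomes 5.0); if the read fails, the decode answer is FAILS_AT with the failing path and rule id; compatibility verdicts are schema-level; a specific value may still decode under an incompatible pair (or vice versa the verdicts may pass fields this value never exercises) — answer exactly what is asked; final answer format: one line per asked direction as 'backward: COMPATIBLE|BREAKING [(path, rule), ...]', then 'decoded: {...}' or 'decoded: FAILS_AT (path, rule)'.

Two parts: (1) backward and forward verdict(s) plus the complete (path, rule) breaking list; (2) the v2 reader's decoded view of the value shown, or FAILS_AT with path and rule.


in Ticket below, arrows point writer -> reader
backward pass over Ticket, reader schema v2, writer schema v1:
  seq: paired with writer seq (int32 -> int32; writer required)
  no writer field matches reader version
  rating: paired with writer rating (float64 -> float64; writer required)
  enabled: paired with writer enabled (bool -> bool; writer required)
  quantity: paired with writer quantity (int64 -> int64; writer required)
  id: paired with writer id (int64 -> int64; writer optional)
  blob: paired with writer blob (bytes -> bytes; writer optional)
  archived: paired with writer archived (bool -> bool; writer required)
  R1 fires at id
  => backward: BREAKING (1)
forward pass over Ticket, reader schema v1, writer schema v2:
  seq: paired with writer seq (int32 -> int32; writer required)
  rating: paired with writer rating (float64 -> float64; writer required)
  enabled: paired with writer enabled (bool -> bool; writer optional)
  quantity: paired with writer quantity (int64 -> int64; writer required)
  id: paired with writer id (int64 -> int64; writer required)
  blob: paired with writer blob (bytes -> bytes; writer optional)
  archived: paired with writer archived (bool -> bool; writer required)
  writer field version has no reader counterpart
  => no violations; forward on Ticket: COMPATIBLE
decoding the Ticket value with the v2 reader:
  seq := 250
  version := null (not supplied -> null)
  rating := 1.5
  enabled := false
  quantity := -7
  id := 250
  blob := 0xFF (no value, default fills)
  archived := false
  => decoded: {"seq": 250, "version": null, "rating": 1.5, "enabled": false, "quantity": -7, "id": 250, "blob": 0xFF, "archived": false}

backward: BREAKING [(id, R1)]; forward: COMPATIBLE []; decoded: {"seq": 250, "version": null, "rating": 1.5, "enabled": false, "quantity": -7, "id": 250, "blob": 0xFF, "archived": false}


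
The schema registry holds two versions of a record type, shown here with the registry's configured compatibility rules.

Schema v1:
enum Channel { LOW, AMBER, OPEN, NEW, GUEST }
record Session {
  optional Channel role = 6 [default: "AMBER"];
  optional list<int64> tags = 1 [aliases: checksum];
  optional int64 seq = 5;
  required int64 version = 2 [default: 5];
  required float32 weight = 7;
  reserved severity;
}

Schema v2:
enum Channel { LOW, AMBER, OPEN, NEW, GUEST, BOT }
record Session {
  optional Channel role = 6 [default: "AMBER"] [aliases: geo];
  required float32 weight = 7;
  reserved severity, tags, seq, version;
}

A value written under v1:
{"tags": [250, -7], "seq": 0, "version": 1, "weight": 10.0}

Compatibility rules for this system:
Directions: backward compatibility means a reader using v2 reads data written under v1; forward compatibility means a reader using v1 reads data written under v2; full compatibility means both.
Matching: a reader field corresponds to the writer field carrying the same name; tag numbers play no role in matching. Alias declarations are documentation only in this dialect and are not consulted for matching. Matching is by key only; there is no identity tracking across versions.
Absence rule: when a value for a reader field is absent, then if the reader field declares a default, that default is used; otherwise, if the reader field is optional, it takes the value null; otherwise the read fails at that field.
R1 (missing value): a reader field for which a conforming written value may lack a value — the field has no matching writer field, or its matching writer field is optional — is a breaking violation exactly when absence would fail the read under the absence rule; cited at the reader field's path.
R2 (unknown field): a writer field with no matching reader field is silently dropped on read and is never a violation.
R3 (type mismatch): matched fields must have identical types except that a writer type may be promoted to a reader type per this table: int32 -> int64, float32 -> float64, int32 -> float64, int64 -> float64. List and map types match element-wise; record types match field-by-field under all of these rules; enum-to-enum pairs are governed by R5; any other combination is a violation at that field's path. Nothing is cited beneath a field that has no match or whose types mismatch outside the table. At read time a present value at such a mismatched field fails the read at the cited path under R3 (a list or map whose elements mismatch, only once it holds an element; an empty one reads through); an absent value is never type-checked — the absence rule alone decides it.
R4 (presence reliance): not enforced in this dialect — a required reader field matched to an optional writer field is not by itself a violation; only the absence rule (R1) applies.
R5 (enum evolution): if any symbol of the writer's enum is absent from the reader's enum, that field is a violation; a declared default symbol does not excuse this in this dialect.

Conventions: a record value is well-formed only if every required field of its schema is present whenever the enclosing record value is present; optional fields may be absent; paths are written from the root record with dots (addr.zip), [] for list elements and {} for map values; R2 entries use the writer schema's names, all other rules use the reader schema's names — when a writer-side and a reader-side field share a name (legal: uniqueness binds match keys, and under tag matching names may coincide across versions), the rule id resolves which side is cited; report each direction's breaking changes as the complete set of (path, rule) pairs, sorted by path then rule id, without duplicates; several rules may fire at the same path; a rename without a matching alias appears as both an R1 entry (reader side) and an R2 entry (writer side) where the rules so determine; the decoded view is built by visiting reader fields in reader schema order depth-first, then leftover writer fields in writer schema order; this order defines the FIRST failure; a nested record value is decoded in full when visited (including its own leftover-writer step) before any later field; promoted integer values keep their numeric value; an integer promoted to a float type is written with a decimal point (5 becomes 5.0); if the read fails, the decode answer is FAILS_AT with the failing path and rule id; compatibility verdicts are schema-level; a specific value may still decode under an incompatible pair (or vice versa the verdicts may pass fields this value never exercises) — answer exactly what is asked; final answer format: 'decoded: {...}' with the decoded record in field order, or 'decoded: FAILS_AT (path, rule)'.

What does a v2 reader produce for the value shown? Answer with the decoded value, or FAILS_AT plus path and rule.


the writer's type comes first in each Session pair
decoding the Session value with the v2 reader:
  role := "AMBER" (missing; default applied)
  weight := 10.0
  writer tags: no reader field; dropped
  writer seq: no reader field; dropped
  writer version: no reader field; dropped
  => decoded: {"role": "AMBER", "weight": 10.0}
ruling out the remaining Session differences:
  enum Channel (field role in record Session): symbol BOT added -> affects the rule determinations only; this particular Session value decodes identically

decoded: {"role": "AMBER", "weight": 10.0}


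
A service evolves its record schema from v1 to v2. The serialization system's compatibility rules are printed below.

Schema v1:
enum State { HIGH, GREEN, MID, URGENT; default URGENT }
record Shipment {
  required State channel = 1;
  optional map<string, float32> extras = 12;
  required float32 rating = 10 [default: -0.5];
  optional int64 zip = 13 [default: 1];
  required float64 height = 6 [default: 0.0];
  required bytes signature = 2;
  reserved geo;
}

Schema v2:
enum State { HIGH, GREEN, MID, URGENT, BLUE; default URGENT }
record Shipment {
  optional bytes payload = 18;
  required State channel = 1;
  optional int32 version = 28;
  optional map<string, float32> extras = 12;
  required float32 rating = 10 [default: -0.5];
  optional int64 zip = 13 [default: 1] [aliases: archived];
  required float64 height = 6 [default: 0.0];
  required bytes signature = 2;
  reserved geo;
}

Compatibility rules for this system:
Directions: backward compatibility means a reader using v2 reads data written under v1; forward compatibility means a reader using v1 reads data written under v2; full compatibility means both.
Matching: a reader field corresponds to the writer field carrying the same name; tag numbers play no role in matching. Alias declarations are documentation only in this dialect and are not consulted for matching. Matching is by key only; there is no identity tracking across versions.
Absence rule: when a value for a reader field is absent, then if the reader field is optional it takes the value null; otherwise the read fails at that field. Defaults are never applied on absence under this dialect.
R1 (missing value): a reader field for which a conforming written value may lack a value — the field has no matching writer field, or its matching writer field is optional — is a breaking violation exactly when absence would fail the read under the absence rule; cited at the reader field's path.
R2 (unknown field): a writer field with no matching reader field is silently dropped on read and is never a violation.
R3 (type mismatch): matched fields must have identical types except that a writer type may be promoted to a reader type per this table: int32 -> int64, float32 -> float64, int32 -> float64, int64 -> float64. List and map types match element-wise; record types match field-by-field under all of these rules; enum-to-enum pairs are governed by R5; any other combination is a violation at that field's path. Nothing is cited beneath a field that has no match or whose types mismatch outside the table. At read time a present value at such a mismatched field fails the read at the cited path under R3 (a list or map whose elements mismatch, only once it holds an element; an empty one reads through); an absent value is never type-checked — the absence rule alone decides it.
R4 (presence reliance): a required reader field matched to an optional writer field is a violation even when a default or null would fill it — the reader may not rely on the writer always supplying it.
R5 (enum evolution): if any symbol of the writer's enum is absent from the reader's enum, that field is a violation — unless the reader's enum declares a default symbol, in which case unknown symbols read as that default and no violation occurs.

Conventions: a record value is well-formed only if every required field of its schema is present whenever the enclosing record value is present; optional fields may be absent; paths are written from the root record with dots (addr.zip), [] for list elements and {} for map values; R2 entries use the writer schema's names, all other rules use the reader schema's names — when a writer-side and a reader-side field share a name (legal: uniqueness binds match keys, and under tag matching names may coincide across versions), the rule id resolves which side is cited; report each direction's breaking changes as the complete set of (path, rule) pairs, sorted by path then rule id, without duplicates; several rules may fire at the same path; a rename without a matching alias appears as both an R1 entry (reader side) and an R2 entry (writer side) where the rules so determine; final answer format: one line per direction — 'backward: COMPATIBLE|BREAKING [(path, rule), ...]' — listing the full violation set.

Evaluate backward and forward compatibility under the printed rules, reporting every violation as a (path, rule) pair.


backward: COMPATIBLE []; forward: COMPATIBLE []

each type pair in Shipment: writer, then reader
backward analysis of Shipment with v2 as reader and v1 as writer:
  payload has no writer counterpart
  channel <- channel (State -> State, writer required)
  version has no writer counterpart
  extras <- extras (map<string, float32> -> map<string, float32>, writer optional)
  rating <- rating (float32 -> float32, writer required)
  zip <- zip (int64 -> int64, writer optional)
  height <- height (float64 -> float64, writer required)
  signature <- signature (bytes -> bytes, writer required)
  => no violations; backward on Shipment: COMPATIBLE
forward analysis of Shipment with v1 as reader and v2 as writer:
  channel <- channel (State -> State, writer required)
  extras <- extras (map<string, float32> -> map<string, float32>, writer optional)
  rating <- rating (float32 -> float32, writer required)
  zip <- zip (int64 -> int64, writer optional)
  height <- height (float64 -> float64, writer required)
  signature <- signature (bytes -> bytes, writer required)
  leftover writer field: payload
  leftover writer field: version
  => no violations; forward on Shipment: COMPATIBLE


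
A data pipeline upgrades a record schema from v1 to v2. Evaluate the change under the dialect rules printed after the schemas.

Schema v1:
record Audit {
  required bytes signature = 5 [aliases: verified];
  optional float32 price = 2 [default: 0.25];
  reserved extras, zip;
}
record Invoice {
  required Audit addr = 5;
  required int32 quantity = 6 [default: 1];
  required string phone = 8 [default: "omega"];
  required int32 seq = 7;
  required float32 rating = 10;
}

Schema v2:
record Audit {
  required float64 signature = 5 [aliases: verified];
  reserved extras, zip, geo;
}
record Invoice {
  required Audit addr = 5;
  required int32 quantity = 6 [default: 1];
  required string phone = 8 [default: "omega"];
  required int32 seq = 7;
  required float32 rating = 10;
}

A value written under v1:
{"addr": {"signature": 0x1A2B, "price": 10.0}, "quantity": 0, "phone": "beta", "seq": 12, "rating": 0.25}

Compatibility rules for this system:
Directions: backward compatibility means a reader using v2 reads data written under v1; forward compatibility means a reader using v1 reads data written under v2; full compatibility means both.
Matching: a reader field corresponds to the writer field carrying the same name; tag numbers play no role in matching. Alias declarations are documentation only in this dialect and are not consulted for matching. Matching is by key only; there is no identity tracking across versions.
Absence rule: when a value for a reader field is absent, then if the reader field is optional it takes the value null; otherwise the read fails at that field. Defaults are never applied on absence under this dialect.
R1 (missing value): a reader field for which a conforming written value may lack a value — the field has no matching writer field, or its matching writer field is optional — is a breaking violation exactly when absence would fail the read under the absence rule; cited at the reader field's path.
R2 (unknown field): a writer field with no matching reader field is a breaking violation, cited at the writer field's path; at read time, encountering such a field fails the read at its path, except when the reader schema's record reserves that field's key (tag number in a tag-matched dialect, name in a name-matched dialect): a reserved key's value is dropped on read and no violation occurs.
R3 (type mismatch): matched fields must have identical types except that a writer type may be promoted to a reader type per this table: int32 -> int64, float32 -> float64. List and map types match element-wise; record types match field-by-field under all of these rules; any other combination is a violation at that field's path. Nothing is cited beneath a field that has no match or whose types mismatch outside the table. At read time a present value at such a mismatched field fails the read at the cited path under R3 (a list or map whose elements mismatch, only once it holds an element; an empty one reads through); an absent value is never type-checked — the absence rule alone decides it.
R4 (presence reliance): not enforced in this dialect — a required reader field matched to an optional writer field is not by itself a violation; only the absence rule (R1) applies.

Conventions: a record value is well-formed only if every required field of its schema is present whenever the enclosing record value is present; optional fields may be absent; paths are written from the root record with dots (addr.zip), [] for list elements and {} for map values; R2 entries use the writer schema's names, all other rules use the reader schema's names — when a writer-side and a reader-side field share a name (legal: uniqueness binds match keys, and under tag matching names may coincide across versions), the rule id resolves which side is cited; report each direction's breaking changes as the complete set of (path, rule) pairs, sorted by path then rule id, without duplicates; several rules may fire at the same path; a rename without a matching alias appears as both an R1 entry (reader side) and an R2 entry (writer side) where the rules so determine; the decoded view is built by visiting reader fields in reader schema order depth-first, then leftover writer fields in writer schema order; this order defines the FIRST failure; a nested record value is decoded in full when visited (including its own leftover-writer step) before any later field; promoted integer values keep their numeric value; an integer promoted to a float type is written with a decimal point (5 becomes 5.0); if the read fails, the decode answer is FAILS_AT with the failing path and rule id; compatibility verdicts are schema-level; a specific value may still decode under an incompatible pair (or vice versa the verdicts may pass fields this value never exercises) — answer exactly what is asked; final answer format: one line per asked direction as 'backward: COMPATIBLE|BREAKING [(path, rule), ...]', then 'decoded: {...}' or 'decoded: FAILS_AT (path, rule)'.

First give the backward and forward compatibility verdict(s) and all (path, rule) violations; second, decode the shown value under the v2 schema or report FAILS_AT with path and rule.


each type pair in Invoice: writer, then reader
backward pass over Invoice, reader schema v2, writer schema v1:
  addr: Audit -> Audit, writer required; from addr
  quantity: int32 -> int32, writer required; from quantity
  phone: string -> string, writer required; from phone
  seq: int32 -> int32, writer required; from seq
  rating: float32 -> float32, writer required; from rating
  addr.signature: bytes -> float64, writer required; from addr.signature
  leftover writer field: addr.price
  violation R2 at addr.price
  violation R3 at addr.signature
  => 2 violation(s): backward is BREAKING for Invoice
forward pass over Invoice, reader schema v1, writer schema v2:
  addr: Audit -> Audit, writer required; from addr
  quantity: int32 -> int32, writer required; from quantity
  phone: string -> string, writer required; from phone
  seq: int32 -> int32, writer required; from seq
  rating: float32 -> float32, writer required; from rating
  addr.signature: float64 -> bytes, writer required; from addr.signature
  addr.price has no writer counterpart
  violation R3 at addr.signature
  => 1 violation(s): forward is BREAKING for Invoice
decode (reader v2):
  read fails at addr.signature under R3
  => FAILS_AT (addr.signature, R3)

backward: BREAKING [(addr.price, R2), (addr.signature, R3)]; forward: BREAKING [(addr.signature, R3)]; decoded: FAILS_AT (addr.signature, R3)


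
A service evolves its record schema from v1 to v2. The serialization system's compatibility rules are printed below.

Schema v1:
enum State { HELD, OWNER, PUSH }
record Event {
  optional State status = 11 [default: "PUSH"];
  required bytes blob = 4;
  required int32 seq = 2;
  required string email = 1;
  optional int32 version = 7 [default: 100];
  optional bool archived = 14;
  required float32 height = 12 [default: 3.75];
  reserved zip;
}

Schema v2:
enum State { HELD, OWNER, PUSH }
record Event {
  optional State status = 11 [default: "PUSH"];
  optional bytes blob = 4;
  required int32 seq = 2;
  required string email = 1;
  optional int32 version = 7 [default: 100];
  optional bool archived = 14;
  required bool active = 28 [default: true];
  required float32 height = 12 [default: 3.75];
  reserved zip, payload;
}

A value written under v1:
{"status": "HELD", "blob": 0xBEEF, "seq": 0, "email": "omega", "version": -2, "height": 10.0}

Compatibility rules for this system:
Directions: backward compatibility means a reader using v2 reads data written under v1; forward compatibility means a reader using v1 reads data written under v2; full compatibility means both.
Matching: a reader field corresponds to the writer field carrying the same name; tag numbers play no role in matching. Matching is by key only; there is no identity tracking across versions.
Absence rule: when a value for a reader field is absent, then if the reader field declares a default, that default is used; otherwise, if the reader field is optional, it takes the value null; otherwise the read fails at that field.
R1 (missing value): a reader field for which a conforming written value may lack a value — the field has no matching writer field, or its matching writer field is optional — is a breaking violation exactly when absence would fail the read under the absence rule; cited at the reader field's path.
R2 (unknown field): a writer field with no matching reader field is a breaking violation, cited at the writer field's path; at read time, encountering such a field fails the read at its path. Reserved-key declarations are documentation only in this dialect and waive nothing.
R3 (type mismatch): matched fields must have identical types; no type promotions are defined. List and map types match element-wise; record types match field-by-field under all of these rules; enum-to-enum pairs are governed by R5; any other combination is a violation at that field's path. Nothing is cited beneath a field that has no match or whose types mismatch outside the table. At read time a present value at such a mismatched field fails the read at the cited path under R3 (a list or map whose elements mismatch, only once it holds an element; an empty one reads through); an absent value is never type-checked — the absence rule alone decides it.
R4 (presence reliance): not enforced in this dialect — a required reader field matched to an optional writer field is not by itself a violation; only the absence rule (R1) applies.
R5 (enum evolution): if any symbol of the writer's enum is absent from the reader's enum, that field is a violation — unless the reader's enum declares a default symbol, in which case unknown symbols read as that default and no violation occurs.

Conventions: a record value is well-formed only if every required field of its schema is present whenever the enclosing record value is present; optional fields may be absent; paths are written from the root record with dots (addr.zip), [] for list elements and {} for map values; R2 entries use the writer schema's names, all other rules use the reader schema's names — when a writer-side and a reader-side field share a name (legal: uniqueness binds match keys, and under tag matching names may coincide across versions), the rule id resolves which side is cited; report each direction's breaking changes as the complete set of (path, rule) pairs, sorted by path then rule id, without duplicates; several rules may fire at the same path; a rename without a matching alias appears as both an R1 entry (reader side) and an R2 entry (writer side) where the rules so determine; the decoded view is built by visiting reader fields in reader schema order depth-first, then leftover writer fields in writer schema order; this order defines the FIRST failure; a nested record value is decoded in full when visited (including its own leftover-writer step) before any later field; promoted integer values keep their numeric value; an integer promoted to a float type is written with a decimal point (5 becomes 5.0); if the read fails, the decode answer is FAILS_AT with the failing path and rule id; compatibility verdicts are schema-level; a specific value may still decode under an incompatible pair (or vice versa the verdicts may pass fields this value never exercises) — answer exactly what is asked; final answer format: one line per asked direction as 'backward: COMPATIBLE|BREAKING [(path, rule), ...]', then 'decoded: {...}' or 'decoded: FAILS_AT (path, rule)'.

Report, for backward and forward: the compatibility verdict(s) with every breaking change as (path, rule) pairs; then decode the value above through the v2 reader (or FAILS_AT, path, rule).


backward: COMPATIBLE []; forward: BREAKING [(active, R2), (blob, R1)]; decoded: {"status": "HELD", "blob": 0xBEEF, "seq": 0, "email": "omega", "version": -2, "archived": null, "active": true, "height": 10.0}

the writer's type comes first in each Event pair
backward on Event — v2 reading data written by v1:
  status <- status (State -> State, writer optional)
  blob <- blob (bytes -> bytes, writer required)
  seq <- seq (int32 -> int32, writer required)
  email <- email (string -> string, writer required)
  version <- version (int32 -> int32, writer optional)
  archived <- archived (bool -> bool, writer optional)
  active: no writer-side match
  height <- height (float32 -> float32, writer required)
  => backward: COMPATIBLE
forward on Event — v1 reading data written by v2:
  status <- status (State -> State, writer optional)
  blob <- blob (bytes -> bytes, writer optional)
  seq <- seq (int32 -> int32, writer required)
  email <- email (string -> string, writer required)
  version <- version (int32 -> int32, writer optional)
  archived <- archived (bool -> bool, writer optional)
  height <- height (float32 -> float32, writer required)
  writer active: unknown to reader
  violation R2 at active
  violation R1 at blob
  => 2 violation(s): forward is BREAKING for Event
migrating the Event value to v2:
  status := "HELD"
  blob := 0xBEEF
  seq := 0
  email := "omega"
  version := -2
  archived := null (absent, optional -> null)
  active := true (absent -> default)
  height := 10.0
  => decoded: {"status": "HELD", "blob": 0xBEEF, "seq": 0, "email": "omega", "version": -2, "archived": null, "active": true, "height": 10.0}


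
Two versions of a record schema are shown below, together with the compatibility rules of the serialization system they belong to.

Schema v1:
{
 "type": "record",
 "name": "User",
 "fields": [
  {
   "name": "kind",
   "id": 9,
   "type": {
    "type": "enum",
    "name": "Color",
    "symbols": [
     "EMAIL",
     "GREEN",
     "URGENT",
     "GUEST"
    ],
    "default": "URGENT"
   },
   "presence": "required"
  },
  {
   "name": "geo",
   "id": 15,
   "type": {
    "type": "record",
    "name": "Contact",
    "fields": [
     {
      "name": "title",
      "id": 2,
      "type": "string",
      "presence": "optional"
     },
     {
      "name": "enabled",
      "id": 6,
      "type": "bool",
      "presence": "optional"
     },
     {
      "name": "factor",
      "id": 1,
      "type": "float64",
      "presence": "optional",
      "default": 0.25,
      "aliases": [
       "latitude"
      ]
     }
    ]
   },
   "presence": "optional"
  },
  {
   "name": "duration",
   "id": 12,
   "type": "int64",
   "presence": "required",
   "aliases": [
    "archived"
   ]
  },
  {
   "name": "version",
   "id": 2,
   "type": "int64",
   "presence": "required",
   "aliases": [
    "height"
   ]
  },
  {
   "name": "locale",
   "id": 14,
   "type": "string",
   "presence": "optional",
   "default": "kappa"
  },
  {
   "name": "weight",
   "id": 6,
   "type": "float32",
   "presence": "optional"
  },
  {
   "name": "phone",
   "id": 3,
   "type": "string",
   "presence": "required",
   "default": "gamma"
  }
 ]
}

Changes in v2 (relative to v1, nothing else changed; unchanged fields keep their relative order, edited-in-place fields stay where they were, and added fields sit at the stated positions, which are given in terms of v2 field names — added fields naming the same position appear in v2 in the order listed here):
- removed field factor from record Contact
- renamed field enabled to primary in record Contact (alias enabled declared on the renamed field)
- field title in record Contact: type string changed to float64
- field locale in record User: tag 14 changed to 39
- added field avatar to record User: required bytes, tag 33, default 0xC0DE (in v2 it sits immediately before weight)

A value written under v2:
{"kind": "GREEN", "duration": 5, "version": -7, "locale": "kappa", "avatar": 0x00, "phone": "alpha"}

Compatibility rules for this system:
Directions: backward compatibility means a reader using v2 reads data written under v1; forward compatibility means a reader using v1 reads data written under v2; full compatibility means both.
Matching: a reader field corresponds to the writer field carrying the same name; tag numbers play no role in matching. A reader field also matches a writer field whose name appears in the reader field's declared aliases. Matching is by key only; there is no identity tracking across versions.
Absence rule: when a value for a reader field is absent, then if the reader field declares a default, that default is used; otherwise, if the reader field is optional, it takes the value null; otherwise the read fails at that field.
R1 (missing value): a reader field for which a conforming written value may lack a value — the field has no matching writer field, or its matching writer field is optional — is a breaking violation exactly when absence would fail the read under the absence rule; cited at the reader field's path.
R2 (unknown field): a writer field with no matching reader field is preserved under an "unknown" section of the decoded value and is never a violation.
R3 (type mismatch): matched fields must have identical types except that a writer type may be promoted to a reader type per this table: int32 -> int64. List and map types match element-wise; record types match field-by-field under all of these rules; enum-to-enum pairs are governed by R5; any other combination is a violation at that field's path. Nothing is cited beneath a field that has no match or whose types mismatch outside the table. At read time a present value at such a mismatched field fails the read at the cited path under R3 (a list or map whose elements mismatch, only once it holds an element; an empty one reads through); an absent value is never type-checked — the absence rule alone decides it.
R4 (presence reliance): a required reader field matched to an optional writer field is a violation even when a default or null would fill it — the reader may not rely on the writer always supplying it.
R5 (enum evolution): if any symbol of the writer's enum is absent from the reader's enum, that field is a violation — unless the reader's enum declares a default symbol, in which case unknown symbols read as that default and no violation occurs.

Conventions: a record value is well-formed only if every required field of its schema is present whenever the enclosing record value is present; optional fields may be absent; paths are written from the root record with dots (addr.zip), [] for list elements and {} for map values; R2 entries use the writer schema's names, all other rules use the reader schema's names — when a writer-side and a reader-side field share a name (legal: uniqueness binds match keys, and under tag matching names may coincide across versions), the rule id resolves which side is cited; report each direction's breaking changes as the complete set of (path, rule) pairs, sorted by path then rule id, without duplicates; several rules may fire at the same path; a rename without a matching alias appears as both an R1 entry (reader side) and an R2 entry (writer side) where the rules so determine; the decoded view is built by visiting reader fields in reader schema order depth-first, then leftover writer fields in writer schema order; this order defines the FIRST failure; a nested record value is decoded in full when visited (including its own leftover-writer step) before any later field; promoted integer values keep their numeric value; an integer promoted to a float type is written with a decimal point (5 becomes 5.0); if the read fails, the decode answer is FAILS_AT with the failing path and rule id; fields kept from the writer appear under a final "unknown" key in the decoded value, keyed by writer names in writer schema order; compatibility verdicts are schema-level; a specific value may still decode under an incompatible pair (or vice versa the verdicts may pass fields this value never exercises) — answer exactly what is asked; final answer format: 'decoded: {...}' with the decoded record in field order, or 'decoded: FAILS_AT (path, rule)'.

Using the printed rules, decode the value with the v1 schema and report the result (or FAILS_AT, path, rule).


decoded: {"kind": "GREEN", "geo": null, "duration": 5, "version": -7, "locale": "kappa", "weight": null, "phone": "alpha", "unknown": {"avatar": 0x00}}

arrows below run writer -> reader for User
decode walk for User under reader schema v1:
  kind := "GREEN"
  geo := null (absent, optional -> null)
  duration := 5
  version := -7
  locale := "kappa"
  weight := null (absent, optional -> null)
  phone := "alpha"
  writer avatar: kept under "unknown"
  => decoded: {"kind": "GREEN", "geo": null, "duration": 5, "version": -7, "locale": "kappa", "weight": null, "phone": "alpha", "unknown": {"avatar": 0x00}}
remaining User differences; none change what is asked:
  removed field factor from record Contact -> inert under this dialect — no rule fires on User and the result does not move
  renamed field enabled to primary in record Contact (alias enabled declared on the renamed field) -> inert under this dialect — no rule fires on User and the result does not move
  field title in record Contact: type string changed to float64 -> a verdict-level change on User — the shown value reads the same
  field locale in record User: tag 14 changed to 39 -> inert under this dialect — no rule fires on User and the result does not move


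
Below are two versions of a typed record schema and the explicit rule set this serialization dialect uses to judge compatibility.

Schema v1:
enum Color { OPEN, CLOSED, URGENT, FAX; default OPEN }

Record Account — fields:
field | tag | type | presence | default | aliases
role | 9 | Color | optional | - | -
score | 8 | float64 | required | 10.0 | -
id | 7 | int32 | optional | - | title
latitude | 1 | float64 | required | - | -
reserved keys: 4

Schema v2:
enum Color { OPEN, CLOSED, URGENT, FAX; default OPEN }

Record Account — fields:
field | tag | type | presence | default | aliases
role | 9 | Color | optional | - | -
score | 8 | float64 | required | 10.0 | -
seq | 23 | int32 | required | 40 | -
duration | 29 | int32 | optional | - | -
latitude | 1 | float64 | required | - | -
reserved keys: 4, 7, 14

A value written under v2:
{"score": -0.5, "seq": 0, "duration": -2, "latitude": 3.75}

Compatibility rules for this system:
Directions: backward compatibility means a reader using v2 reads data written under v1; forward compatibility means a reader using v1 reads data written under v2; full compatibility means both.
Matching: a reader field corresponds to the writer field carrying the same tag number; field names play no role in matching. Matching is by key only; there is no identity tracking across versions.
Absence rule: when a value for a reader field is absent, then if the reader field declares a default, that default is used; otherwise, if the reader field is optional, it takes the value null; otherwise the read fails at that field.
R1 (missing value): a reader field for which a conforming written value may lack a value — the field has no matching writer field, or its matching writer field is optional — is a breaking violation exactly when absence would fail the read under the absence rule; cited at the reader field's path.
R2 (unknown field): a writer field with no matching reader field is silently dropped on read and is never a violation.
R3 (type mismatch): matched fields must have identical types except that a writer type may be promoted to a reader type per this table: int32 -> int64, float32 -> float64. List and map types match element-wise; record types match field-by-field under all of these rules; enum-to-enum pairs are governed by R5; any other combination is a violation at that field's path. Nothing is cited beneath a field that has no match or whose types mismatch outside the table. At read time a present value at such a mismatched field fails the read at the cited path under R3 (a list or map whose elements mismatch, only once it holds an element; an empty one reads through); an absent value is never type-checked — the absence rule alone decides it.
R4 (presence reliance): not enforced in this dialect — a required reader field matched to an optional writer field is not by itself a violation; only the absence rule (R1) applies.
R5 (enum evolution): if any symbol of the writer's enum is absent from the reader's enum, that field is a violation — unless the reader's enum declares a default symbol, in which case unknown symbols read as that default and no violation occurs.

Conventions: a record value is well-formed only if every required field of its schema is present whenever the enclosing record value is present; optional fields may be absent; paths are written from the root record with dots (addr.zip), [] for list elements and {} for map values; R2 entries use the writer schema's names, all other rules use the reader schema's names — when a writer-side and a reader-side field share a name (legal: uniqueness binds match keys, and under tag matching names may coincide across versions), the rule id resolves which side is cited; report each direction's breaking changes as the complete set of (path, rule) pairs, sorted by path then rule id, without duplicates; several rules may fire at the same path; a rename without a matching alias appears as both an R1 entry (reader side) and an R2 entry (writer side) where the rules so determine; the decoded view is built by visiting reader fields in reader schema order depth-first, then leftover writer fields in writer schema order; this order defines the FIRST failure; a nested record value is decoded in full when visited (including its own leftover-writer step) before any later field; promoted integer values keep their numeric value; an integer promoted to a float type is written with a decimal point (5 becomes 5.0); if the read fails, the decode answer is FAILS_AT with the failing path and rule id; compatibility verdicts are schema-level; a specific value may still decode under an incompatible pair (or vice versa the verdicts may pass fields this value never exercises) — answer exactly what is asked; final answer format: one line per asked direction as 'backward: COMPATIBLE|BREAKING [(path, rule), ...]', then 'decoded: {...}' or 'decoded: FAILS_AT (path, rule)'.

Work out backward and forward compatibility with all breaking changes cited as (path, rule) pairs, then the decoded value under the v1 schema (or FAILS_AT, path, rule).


backward: COMPATIBLE []; forward: COMPATIBLE []; decoded: {"role": null, "score": -0.5, "id": null, "latitude": 3.75}

arrows below run writer -> reader for Account
backward on Account — v2 reading data written by v1:
  writer optional, Color -> Color: reader role maps from writer role
  writer required, float64 -> float64: reader score maps from writer score
  seq has no writer counterpart
  duration has no writer counterpart
  writer required, float64 -> float64: reader latitude maps from writer latitude
  writer field id has no reader counterpart
  => backward: COMPATIBLE
forward on Account — v1 reading data written by v2:
  writer optional, Color -> Color: reader role maps from writer role
  writer required, float64 -> float64: reader score maps from writer score
  id has no writer counterpart
  writer required, float64 -> float64: reader latitude maps from writer latitude
  writer field seq has no reader counterpart
  writer field duration has no reader counterpart
  => forward: COMPATIBLE
decode walk for Account under reader schema v1:
  role := null (absent, optional -> null)
  score := -0.5
  id := null (absent, optional -> null)
  latitude := 3.75
  writer seq: unknown -> dropped
  writer duration: unknown -> dropped
  => decoded: {"role": null, "score": -0.5, "id": null, "latitude": 3.75}
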